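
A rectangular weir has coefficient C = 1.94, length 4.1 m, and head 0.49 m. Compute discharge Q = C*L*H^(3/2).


Q = C * L * H^(3/2) = 1.94 * 4.1 * 0.49^1.5 = 1.94 * 4.1 * 0.343000

2.7282 m^3/s


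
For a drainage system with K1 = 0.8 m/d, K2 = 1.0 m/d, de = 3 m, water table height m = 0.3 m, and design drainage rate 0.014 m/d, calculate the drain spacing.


S^2 = 8*K2*de*m/q + 4*K1*m^2/q
S^2 = 8*1.0*3*0.3/0.014 + 4*0.8*0.3^2/0.014
S = sqrt(534.8571)

23.1270 m


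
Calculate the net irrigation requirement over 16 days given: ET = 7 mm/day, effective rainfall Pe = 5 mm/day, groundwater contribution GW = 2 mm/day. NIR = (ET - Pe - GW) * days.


Daily deficit = ET - Pe - GW = 7 - 5 - 2 = 0 mm/day
NIR = 0 * 16 = 0 mm

0 mm


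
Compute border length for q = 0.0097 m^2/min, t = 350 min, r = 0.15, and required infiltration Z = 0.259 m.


L = q*t/((1+r)*Z)
L = 0.0097*350/((1+0.15)*0.259)
L = 3.395/0.29785

11.3984 m


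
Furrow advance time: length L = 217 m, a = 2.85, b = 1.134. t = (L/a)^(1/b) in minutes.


t = (L/a)^(1/b)
t = (217/2.85)^(1/1.134)
t = 76.140351^(1/1.134)

45.6323 min


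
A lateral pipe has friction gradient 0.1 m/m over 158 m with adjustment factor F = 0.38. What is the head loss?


hf = J * L * F = 0.1 * 158 * 0.38 = 6.0040 m

6.0040 m


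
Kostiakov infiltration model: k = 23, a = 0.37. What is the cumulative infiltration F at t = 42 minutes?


F = k * t^a = 23 * 42^0.37
F = 23 * 3.986596

91.6917 mm


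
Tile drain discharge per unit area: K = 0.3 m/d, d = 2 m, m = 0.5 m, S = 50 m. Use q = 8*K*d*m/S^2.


q = 8*K*d*m/S^2
q = 8*0.3*2*0.5/50^2
q = 2.4000 / 2500

9.6000e-04 m/d


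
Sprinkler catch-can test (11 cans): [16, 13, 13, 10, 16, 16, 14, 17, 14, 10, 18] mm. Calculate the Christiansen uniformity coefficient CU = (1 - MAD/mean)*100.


mean = 14.272727 mm
MAD = 2.115702 mm
CU = (1 - 2.115702/14.272727)*100

85.1766 %


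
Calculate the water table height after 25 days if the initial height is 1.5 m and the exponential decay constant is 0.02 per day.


m = m0 * exp(-k*t)
m = 1.5 * exp(-0.02 * 25)
m = 1.5 * exp(-0.5000)

0.9098 m


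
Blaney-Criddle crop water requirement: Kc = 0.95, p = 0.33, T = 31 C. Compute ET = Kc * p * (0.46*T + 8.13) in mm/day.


ET = Kc * p * (0.46*T + 8.13)
ET = 0.95 * 0.33 * (0.46*31 + 8.13)
ET = 0.95 * 0.33 * 22.3900

7.0193 mm/day


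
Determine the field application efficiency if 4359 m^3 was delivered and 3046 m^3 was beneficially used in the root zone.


Ea = V_root / V_field * 100 = 3046 / 4359 * 100 = 69.8784%

69.8784 %


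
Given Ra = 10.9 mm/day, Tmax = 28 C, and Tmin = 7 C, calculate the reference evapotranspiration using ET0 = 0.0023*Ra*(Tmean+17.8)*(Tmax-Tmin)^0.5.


Tmean = (Tmax + Tmin)/2 = (28 + 7)/2 = 17.5
ET0 = 0.0023 * 10.9 * (17.5 + 17.8) * sqrt(28 - 7)
ET0 = 0.0023 * 10.9 * 35.3 * 4.582576

4.0554 mm/day


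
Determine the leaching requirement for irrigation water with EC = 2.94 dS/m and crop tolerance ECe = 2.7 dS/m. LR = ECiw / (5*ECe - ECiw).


LR = ECiw / (5*ECe - ECiw)
LR = 2.94 / (5*2.7 - 2.94)
LR = 2.94 / 10.5600

0.2784


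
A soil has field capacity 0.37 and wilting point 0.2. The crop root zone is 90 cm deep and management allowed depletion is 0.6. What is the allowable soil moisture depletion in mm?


SMD = (FC - PWP) * d * MAD * 10
SMD = (0.37 - 0.2) * 90 * 0.6 * 10
SMD = 0.1700 * 90 * 0.6 * 10

91.8000 mm


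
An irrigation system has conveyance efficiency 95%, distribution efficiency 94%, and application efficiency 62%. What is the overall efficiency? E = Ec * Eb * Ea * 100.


Ec = 0.95, Eb = 0.94, Ea = 0.62
E = 0.95 * 0.94 * 0.62 * 100 = 55.3660%

55.3660 %


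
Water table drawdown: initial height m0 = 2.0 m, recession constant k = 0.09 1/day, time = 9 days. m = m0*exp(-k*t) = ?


m = m0 * exp(-k*t)
m = 2.0 * exp(-0.09 * 9)
m = 2.0 * exp(-0.8100)

0.8897 m


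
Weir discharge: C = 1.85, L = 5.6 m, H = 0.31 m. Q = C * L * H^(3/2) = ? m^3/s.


Q = C * L * H^(3/2) = 1.85 * 5.6 * 0.31^1.5 = 1.85 * 5.6 * 0.172601

1.7881 m^3/s


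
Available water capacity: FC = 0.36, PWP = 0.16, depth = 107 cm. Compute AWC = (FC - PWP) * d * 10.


AWC = (FC - PWP) * d * 10
AWC = (0.36 - 0.16) * 107 * 10
AWC = 0.2000 * 107 * 10

214.0000 mm


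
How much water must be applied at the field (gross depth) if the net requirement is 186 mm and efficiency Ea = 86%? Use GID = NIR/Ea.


Ea = 86% = 0.86
GID = NIR / Ea = 186 / 0.86 = 216.2791 mm

216.2791 mm


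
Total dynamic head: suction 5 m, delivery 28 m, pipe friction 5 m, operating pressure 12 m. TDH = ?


TDH = Hs + Hd + hf + Hp = 5 + 28 + 5 + 12 = 50

50 m


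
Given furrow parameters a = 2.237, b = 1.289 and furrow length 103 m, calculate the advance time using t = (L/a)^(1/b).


t = (L/a)^(1/b)
t = (103/2.237)^(1/1.289)
t = 46.043809^(1/1.289)

19.5110 min


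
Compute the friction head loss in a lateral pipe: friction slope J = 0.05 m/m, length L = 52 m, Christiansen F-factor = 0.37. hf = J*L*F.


hf = J * L * F = 0.05 * 52 * 0.37 = 0.9620 m

0.9620 m


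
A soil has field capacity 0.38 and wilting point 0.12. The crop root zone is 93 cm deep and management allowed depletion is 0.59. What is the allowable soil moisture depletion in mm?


SMD = (FC - PWP) * d * MAD * 10
SMD = (0.38 - 0.12) * 93 * 0.59 * 10
SMD = 0.2600 * 93 * 0.59 * 10

142.6620 mm


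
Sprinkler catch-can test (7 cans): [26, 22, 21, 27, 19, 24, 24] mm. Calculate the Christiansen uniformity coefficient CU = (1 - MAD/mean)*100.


mean = 23.285714 mm
MAD = 2.244898 mm
CU = (1 - 2.244898/23.285714)*100

90.3593 %


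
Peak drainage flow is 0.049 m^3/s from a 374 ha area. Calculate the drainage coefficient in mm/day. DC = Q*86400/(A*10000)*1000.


DC = Q * 86400 / (A * 10000) * 1000
DC = 0.049 * 86400 / (374 * 10000) * 1000
DC = 4233600.0000 / 3740000

1.1320 mm/day


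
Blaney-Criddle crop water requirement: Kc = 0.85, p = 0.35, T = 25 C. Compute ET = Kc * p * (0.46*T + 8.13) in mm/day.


ET = Kc * p * (0.46*T + 8.13)
ET = 0.85 * 0.35 * (0.46*25 + 8.13)
ET = 0.85 * 0.35 * 19.6300

5.8399 mm/day


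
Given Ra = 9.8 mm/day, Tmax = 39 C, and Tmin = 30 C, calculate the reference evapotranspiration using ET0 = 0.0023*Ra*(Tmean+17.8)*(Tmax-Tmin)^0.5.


Tmean = (Tmax + Tmin)/2 = (39 + 30)/2 = 34.5
ET0 = 0.0023 * 9.8 * (34.5 + 17.8) * sqrt(39 - 30)
ET0 = 0.0023 * 9.8 * 52.3 * 3.000000

3.5365 mm/day


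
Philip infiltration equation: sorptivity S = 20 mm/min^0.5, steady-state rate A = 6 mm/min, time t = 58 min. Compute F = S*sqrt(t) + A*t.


F = S*sqrt(t) + A*t
F = 20*sqrt(58) + 6*58
F = 20*7.615773 + 348

500.3155 mm


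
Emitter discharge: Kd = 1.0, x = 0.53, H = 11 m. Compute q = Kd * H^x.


q = Kd * H^x = 1.0 * 11^0.53 = 1.0 * 3.564004

3.5640 L/h


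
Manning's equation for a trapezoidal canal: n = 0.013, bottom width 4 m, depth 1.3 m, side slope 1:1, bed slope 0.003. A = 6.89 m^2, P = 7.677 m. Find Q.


R = A/P = 6.89/7.677 = 0.897486
Q = (1/0.013) * 6.89 * 0.897486^(2/3) * 0.003^0.5

27.0098 m^3/s


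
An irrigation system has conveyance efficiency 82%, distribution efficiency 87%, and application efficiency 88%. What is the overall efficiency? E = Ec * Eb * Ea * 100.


Ec = 0.82, Eb = 0.87, Ea = 0.88
E = 0.82 * 0.87 * 0.88 * 100 = 62.7792%

62.7792 %


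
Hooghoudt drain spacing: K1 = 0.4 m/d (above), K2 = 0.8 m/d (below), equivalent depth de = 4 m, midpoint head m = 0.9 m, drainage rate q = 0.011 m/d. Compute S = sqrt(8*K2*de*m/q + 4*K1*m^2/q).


S^2 = 8*K2*de*m/q + 4*K1*m^2/q
S^2 = 8*0.8*4*0.9/0.011 + 4*0.4*0.9^2/0.011
S = sqrt(2212.3636)

47.0358 m


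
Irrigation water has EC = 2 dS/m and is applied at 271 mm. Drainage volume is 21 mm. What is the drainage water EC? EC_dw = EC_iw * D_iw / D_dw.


EC_dw = EC_iw * D_iw / D_dw
EC_dw = 2 * 271 / 21
EC_dw = 542 / 21

25.8095 dS/m


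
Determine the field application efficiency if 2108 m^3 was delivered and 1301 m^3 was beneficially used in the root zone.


Ea = V_root / V_field * 100 = 1301 / 2108 * 100 = 61.7173%

61.7173 %


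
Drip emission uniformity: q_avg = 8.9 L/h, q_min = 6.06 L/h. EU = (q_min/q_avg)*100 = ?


EU = (q_min/q_avg)*100 = (6.06/8.9)*100 = 68.0899%

68.0899 %


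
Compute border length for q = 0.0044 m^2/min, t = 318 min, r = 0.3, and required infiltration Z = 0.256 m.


L = q*t/((1+r)*Z)
L = 0.0044*318/((1+0.3)*0.256)
L = 1.3992/0.3328

4.2043 m


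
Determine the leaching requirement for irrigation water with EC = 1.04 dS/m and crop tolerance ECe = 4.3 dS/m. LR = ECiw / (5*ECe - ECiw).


LR = ECiw / (5*ECe - ECiw)
LR = 1.04 / (5*4.3 - 1.04)
LR = 1.04 / 20.4600

0.0508


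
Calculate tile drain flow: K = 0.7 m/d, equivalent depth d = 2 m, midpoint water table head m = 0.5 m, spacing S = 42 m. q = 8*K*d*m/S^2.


q = 8*K*d*m/S^2
q = 8*0.7*2*0.5/42^2
q = 5.6000 / 1764

0.0032 m/d


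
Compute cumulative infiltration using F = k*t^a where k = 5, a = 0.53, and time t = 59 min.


F = k * t^a = 5 * 59^0.53
F = 5 * 8.680636

43.4032 mm


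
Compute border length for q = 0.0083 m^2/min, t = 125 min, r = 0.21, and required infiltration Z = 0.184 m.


L = q*t/((1+r)*Z)
L = 0.0083*125/((1+0.21)*0.184)
L = 1.0375/0.22264

4.6600 m


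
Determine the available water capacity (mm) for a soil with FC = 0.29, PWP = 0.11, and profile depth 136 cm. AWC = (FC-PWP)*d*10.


AWC = (FC - PWP) * d * 10
AWC = (0.29 - 0.11) * 136 * 10
AWC = 0.1800 * 136 * 10

244.8000 mm


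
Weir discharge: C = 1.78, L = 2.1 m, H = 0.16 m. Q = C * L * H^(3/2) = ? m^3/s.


Q = C * L * H^(3/2) = 1.78 * 2.1 * 0.16^1.5 = 1.78 * 2.1 * 0.064000

0.2392 m^3/s


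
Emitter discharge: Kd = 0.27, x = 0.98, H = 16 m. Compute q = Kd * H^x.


q = Kd * H^x = 0.27 * 16^0.98 = 0.27 * 15.136922

4.0870 L/h


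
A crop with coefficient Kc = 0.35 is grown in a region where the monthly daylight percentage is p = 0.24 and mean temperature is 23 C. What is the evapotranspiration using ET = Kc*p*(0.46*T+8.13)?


ET = Kc * p * (0.46*T + 8.13)
ET = 0.35 * 0.24 * (0.46*23 + 8.13)
ET = 0.35 * 0.24 * 18.7100

1.5716 mm/day


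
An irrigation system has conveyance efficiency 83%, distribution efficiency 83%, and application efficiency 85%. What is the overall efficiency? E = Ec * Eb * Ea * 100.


Ec = 0.83, Eb = 0.83, Ea = 0.85
E = 0.83 * 0.83 * 0.85 * 100 = 58.5565%

58.5565 %


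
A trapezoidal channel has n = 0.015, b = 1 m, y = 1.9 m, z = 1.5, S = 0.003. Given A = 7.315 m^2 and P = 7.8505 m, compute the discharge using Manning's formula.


R = A/P = 7.315/7.8505 = 0.931788
Q = (1/0.015) * 7.315 * 0.931788^(2/3) * 0.003^0.5

25.4817 m^3/s


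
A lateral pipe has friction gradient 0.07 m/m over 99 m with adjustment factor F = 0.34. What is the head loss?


hf = J * L * F = 0.07 * 99 * 0.34 = 2.3562 m

2.3562 m


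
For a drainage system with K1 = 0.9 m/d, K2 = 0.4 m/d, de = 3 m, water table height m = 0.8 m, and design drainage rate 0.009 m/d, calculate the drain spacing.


S^2 = 8*K2*de*m/q + 4*K1*m^2/q
S^2 = 8*0.4*3*0.8/0.009 + 4*0.9*0.8^2/0.009
S = sqrt(1109.3333)

33.3067 m


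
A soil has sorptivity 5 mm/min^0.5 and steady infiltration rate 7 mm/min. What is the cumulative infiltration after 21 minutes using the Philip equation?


F = S*sqrt(t) + A*t
F = 5*sqrt(21) + 7*21
F = 5*4.582576 + 147

169.9129 mm


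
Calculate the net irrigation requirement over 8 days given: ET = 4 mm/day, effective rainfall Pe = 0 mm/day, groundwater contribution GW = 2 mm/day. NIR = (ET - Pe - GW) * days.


Daily deficit = ET - Pe - GW = 4 - 0 - 2 = 2 mm/day
NIR = 2 * 8 = 16 mm

16.0000 mm


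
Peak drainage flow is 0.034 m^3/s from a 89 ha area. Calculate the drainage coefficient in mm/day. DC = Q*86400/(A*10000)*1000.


DC = Q * 86400 / (A * 10000) * 1000
DC = 0.034 * 86400 / (89 * 10000) * 1000
DC = 2937600.0000 / 890000

3.3007 mm/day


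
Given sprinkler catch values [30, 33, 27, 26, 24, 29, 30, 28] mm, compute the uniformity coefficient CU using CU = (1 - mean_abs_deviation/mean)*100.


mean = 28.375000 mm
MAD = 2.125000 mm
CU = (1 - 2.125000/28.375000)*100

92.5110 %


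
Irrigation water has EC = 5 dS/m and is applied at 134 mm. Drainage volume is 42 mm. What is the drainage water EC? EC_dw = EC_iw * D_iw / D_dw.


EC_dw = EC_iw * D_iw / D_dw
EC_dw = 5 * 134 / 42
EC_dw = 670 / 42

15.9524 dS/m


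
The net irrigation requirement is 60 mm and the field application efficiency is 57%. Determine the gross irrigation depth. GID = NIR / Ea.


Ea = 57% = 0.57
GID = NIR / Ea = 60 / 0.57 = 105.2632 mm

105.2632 mm


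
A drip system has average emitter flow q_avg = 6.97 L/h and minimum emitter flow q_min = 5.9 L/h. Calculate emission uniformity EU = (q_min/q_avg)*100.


EU = (q_min/q_avg)*100 = (5.9/6.97)*100 = 84.6485%

84.6485 %


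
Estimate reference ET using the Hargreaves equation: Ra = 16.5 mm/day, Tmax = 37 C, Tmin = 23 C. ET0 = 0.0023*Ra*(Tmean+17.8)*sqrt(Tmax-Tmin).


Tmean = (Tmax + Tmin)/2 = (37 + 23)/2 = 30.0
ET0 = 0.0023 * 16.5 * (30.0 + 17.8) * sqrt(37 - 23)
ET0 = 0.0023 * 16.5 * 47.8 * 3.741657

6.7874 mm/day


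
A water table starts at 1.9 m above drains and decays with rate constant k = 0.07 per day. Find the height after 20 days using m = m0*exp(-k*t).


m = m0 * exp(-k*t)
m = 1.9 * exp(-0.07 * 20)
m = 1.9 * exp(-1.4000)

0.4685 m


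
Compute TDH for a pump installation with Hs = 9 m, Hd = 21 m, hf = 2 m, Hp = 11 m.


TDH = Hs + Hd + hf + Hp = 9 + 21 + 2 + 11 = 43

43 m


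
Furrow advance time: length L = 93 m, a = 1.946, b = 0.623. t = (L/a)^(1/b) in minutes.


t = (L/a)^(1/b)
t = (93/1.946)^(1/0.623)
t = 47.790339^(1/0.623)

496.1009 min


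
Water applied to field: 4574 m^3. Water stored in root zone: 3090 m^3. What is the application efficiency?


Ea = V_root / V_field * 100 = 3090 / 4574 * 100 = 67.5557%

67.5557 %


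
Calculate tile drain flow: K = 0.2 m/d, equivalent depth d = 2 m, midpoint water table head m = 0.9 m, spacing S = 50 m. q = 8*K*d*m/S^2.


q = 8*K*d*m/S^2
q = 8*0.2*2*0.9/50^2
q = 2.8800 / 2500

0.0012 m/d


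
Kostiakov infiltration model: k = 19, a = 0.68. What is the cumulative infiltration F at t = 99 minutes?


F = k * t^a = 19 * 99^0.68
F = 19 * 22.752647

432.3003 mm


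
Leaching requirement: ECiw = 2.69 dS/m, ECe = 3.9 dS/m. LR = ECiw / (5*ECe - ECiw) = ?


LR = ECiw / (5*ECe - ECiw)
LR = 2.69 / (5*3.9 - 2.69)
LR = 2.69 / 16.8100

0.1600


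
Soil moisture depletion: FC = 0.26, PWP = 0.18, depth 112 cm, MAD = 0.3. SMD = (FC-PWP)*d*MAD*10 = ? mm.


SMD = (FC - PWP) * d * MAD * 10
SMD = (0.26 - 0.18) * 112 * 0.3 * 10
SMD = 0.0800 * 112 * 0.3 * 10

26.8800 mm


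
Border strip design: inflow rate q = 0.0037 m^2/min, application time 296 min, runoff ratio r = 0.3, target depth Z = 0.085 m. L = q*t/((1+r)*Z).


L = q*t/((1+r)*Z)
L = 0.0037*296/((1+0.3)*0.085)
L = 1.0952/0.1105

9.9113 m


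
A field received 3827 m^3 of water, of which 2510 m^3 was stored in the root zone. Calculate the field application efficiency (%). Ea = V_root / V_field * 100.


Ea = V_root / V_field * 100 = 2510 / 3827 * 100 = 65.5866%

65.5866 %


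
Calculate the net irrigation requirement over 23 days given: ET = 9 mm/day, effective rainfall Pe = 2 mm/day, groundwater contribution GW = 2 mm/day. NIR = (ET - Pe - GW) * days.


Daily deficit = ET - Pe - GW = 9 - 2 - 2 = 5 mm/day
NIR = 5 * 23 = 115 mm

115.0000 mm


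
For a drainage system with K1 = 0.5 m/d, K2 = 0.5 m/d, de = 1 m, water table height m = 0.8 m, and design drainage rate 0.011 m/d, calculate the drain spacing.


S^2 = 8*K2*de*m/q + 4*K1*m^2/q
S^2 = 8*0.5*1*0.8/0.011 + 4*0.5*0.8^2/0.011
S = sqrt(407.2727)

20.1810 m


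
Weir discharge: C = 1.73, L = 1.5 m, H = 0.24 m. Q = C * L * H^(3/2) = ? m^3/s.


Q = C * L * H^(3/2) = 1.73 * 1.5 * 0.24^1.5 = 1.73 * 1.5 * 0.117576

0.3051 m^3/s


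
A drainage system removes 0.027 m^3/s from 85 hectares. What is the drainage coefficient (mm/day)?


DC = Q * 86400 / (A * 10000) * 1000
DC = 0.027 * 86400 / (85 * 10000) * 1000
DC = 2332800.0000 / 850000

2.7445 mm/day


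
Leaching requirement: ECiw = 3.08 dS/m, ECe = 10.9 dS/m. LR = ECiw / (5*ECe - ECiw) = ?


LR = ECiw / (5*ECe - ECiw)
LR = 3.08 / (5*10.9 - 3.08)
LR = 3.08 / 51.4200

0.0599


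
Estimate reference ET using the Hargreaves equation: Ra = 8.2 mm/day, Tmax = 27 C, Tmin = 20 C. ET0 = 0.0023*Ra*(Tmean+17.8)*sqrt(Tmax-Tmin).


Tmean = (Tmax + Tmin)/2 = (27 + 20)/2 = 23.5
ET0 = 0.0023 * 8.2 * (23.5 + 17.8) * sqrt(27 - 20)
ET0 = 0.0023 * 8.2 * 41.3 * 2.645751

2.0608 mm/day


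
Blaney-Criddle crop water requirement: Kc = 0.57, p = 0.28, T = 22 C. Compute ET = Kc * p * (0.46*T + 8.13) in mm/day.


ET = Kc * p * (0.46*T + 8.13)
ET = 0.57 * 0.28 * (0.46*22 + 8.13)
ET = 0.57 * 0.28 * 18.2500

2.9127 mm/day


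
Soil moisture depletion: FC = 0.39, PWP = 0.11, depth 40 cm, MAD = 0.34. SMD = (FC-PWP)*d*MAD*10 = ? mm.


SMD = (FC - PWP) * d * MAD * 10
SMD = (0.39 - 0.11) * 40 * 0.34 * 10
SMD = 0.2800 * 40 * 0.34 * 10

38.0800 mm


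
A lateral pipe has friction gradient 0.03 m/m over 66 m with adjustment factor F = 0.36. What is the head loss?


hf = J * L * F = 0.03 * 66 * 0.36 = 0.7128 m

0.7128 m


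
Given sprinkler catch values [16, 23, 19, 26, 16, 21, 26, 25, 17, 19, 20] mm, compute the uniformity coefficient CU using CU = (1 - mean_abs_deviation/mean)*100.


mean = 20.727273 mm
MAD = 3.157025 mm
CU = (1 - 3.157025/20.727273)*100

84.7687 %


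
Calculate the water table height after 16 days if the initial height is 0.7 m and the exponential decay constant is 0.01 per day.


m = m0 * exp(-k*t)
m = 0.7 * exp(-0.01 * 16)
m = 0.7 * exp(-0.1600)

0.5965 m


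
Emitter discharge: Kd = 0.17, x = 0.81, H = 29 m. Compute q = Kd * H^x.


q = Kd * H^x = 0.17 * 29^0.81 = 0.17 * 15.294750

2.6001 L/h


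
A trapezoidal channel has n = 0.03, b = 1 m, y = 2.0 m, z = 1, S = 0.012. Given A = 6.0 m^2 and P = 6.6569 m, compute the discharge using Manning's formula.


R = A/P = 6.0/6.6569 = 0.901320
Q = (1/0.03) * 6.0 * 0.901320^(2/3) * 0.012^0.5

20.4428 m^3/s


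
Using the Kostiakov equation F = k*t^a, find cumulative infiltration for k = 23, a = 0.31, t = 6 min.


F = k * t^a = 23 * 6^0.31
F = 23 * 1.742717

40.0825 mm


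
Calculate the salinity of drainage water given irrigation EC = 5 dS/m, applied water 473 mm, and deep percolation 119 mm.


EC_dw = EC_iw * D_iw / D_dw
EC_dw = 5 * 473 / 119
EC_dw = 2365 / 119

19.8739 dS/m


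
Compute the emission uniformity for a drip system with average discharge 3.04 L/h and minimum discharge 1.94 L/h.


EU = (q_min/q_avg)*100 = (1.94/3.04)*100 = 63.8158%

63.8158 %


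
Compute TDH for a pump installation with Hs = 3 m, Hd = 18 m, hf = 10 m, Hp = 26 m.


TDH = Hs + Hd + hf + Hp = 3 + 18 + 10 + 26 = 57

57 m


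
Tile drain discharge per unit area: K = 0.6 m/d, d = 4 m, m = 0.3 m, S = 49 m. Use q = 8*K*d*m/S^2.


q = 8*K*d*m/S^2
q = 8*0.6*4*0.3/49^2
q = 5.7600 / 2401

0.0024 m/d


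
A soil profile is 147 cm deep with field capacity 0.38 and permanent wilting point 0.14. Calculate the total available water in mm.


AWC = (FC - PWP) * d * 10
AWC = (0.38 - 0.14) * 147 * 10
AWC = 0.2400 * 147 * 10

352.8000 mm


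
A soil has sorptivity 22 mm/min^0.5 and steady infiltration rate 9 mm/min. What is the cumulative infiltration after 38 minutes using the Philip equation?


F = S*sqrt(t) + A*t
F = 22*sqrt(38) + 9*38
F = 22*6.164414 + 342

477.6171 mm


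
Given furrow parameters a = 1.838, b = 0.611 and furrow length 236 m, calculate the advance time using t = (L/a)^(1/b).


t = (L/a)^(1/b)
t = (236/1.838)^(1/0.611)
t = 128.400435^(1/0.611)

2824.9385 min


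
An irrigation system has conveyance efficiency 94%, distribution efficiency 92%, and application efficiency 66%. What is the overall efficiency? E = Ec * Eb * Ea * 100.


Ec = 0.94, Eb = 0.92, Ea = 0.66
E = 0.94 * 0.92 * 0.66 * 100 = 57.0768%

57.0768 %


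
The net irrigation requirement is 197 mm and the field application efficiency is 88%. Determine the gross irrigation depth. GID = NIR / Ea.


Ea = 88% = 0.88
GID = NIR / Ea = 197 / 0.88 = 223.8636 mm

223.8636 mm


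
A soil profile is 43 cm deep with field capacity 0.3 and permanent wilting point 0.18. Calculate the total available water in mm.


AWC = (FC - PWP) * d * 10
AWC = (0.3 - 0.18) * 43 * 10
AWC = 0.1200 * 43 * 10

51.6000 mm


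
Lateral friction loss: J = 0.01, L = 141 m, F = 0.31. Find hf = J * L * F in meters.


hf = J * L * F = 0.01 * 141 * 0.31 = 0.4371 m

0.4371 m


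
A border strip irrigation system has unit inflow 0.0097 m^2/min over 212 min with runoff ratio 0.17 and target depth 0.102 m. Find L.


L = q*t/((1+r)*Z)
L = 0.0097*212/((1+0.17)*0.102)
L = 2.0564/0.11934

17.2314 m


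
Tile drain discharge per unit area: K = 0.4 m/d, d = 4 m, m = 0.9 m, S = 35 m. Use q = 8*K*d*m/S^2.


q = 8*K*d*m/S^2
q = 8*0.4*4*0.9/35^2
q = 11.5200 / 1225

0.0094 m/d


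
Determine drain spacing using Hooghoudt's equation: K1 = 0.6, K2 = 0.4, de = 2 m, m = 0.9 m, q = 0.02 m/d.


S^2 = 8*K2*de*m/q + 4*K1*m^2/q
S^2 = 8*0.4*2*0.9/0.02 + 4*0.6*0.9^2/0.02
S = sqrt(385.2000)

19.6265 m


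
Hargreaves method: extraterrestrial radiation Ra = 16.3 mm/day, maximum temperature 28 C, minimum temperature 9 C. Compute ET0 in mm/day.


Tmean = (Tmax + Tmin)/2 = (28 + 9)/2 = 18.5
ET0 = 0.0023 * 16.3 * (18.5 + 17.8) * sqrt(28 - 9)
ET0 = 0.0023 * 16.3 * 36.3 * 4.358899

5.9320 mm/day


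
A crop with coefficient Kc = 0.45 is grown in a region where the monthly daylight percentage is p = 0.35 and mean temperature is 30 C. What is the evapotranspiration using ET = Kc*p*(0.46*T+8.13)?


ET = Kc * p * (0.46*T + 8.13)
ET = 0.45 * 0.35 * (0.46*30 + 8.13)
ET = 0.45 * 0.35 * 21.9300

3.4540 mm/day


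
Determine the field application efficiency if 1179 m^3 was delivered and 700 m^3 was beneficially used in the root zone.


Ea = V_root / V_field * 100 = 700 / 1179 * 100 = 59.3723%

59.3723 %


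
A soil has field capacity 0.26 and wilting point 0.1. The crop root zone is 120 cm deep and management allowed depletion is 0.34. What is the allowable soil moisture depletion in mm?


SMD = (FC - PWP) * d * MAD * 10
SMD = (0.26 - 0.1) * 120 * 0.34 * 10
SMD = 0.1600 * 120 * 0.34 * 10

65.2800 mm


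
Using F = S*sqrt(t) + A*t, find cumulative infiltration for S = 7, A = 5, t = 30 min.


F = S*sqrt(t) + A*t
F = 7*sqrt(30) + 5*30
F = 7*5.477226 + 150

188.3406 mm


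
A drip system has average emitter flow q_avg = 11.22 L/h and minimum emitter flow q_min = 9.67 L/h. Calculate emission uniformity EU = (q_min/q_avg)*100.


EU = (q_min/q_avg)*100 = (9.67/11.22)*100 = 86.1854%

86.1854 %


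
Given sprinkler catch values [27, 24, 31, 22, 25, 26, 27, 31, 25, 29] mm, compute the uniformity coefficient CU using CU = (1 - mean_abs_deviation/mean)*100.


mean = 26.700000 mm
MAD = 2.300000 mm
CU = (1 - 2.300000/26.700000)*100

91.3858 %


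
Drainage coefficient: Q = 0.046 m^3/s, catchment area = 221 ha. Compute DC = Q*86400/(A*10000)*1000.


DC = Q * 86400 / (A * 10000) * 1000
DC = 0.046 * 86400 / (221 * 10000) * 1000
DC = 3974400.0000 / 2210000

1.7984 mm/day


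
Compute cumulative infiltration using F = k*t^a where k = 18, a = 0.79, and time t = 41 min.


F = k * t^a = 18 * 41^0.79
F = 18 * 18.797463

338.3543 mm


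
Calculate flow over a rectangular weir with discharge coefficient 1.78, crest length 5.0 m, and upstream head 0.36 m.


Q = C * L * H^(3/2) = 1.78 * 5.0 * 0.36^1.5 = 1.78 * 5.0 * 0.216000

1.9224 m^3/s


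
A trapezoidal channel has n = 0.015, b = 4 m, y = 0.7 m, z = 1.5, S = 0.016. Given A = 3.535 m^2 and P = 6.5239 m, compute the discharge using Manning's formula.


R = A/P = 3.535/6.5239 = 0.541854
Q = (1/0.015) * 3.535 * 0.541854^(2/3) * 0.016^0.5

19.8128 m^3/s


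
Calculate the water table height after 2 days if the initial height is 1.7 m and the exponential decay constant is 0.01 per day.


m = m0 * exp(-k*t)
m = 1.7 * exp(-0.01 * 2)
m = 1.7 * exp(-0.0200)

1.6663 m


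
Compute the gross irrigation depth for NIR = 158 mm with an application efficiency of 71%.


Ea = 71% = 0.71
GID = NIR / Ea = 158 / 0.71 = 222.5352 mm

222.5352 mm


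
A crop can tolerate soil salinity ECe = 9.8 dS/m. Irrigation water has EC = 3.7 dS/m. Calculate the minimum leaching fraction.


LR = ECiw / (5*ECe - ECiw)
LR = 3.7 / (5*9.8 - 3.7)
LR = 3.7 / 45.3000

0.0817


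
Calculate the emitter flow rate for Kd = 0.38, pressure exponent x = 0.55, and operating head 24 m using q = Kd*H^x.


q = Kd * H^x = 0.38 * 24^0.55 = 0.38 * 5.742701

2.1822 L/h


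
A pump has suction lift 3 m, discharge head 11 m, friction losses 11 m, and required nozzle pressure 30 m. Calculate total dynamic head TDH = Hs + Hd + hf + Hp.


TDH = Hs + Hd + hf + Hp = 3 + 11 + 11 + 30 = 55

55 m


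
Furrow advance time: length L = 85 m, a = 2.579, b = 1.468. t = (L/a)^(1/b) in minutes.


t = (L/a)^(1/b)
t = (85/2.579)^(1/1.468)
t = 32.958511^(1/1.468)

10.8153 min


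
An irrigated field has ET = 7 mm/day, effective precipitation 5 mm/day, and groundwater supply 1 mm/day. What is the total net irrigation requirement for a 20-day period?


Daily deficit = ET - Pe - GW = 7 - 5 - 1 = 1 mm/day
NIR = 1 * 20 = 20 mm

20.0000 mm


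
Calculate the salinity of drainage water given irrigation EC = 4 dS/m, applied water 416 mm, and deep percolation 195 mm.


EC_dw = EC_iw * D_iw / D_dw
EC_dw = 4 * 416 / 195
EC_dw = 1664 / 195

8.5333 dS/m


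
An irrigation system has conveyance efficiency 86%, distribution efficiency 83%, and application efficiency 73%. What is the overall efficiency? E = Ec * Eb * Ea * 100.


Ec = 0.86, Eb = 0.83, Ea = 0.73
E = 0.86 * 0.83 * 0.73 * 100 = 52.1074%

52.1074 %


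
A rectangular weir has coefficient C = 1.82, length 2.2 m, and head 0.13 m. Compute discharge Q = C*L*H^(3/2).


Q = C * L * H^(3/2) = 1.82 * 2.2 * 0.13^1.5 = 1.82 * 2.2 * 0.046872

0.1877 m^3/s


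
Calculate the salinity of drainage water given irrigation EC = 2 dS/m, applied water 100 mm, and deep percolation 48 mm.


EC_dw = EC_iw * D_iw / D_dw
EC_dw = 2 * 100 / 48
EC_dw = 200 / 48

4.1667 dS/m


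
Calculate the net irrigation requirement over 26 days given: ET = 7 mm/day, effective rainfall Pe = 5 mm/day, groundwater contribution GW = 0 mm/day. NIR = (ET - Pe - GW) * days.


Daily deficit = ET - Pe - GW = 7 - 5 - 0 = 2 mm/day
NIR = 2 * 26 = 52 mm

52.0000 mm


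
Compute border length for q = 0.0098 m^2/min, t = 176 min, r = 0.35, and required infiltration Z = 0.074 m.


L = q*t/((1+r)*Z)
L = 0.0098*176/((1+0.35)*0.074)
L = 1.7248/0.0999

17.2653 m


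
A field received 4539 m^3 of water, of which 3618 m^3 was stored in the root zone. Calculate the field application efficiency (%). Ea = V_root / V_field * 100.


Ea = V_root / V_field * 100 = 3618 / 4539 * 100 = 79.7092%

79.7092 %


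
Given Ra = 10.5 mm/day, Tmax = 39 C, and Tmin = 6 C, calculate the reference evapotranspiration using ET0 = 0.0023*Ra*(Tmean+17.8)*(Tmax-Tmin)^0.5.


Tmean = (Tmax + Tmin)/2 = (39 + 6)/2 = 22.5
ET0 = 0.0023 * 10.5 * (22.5 + 17.8) * sqrt(39 - 6)
ET0 = 0.0023 * 10.5 * 40.3 * 5.744563

5.5909 mm/day


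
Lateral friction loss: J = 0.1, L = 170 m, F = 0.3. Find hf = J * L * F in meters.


hf = J * L * F = 0.1 * 170 * 0.3 = 5.1000 m

5.1000 m


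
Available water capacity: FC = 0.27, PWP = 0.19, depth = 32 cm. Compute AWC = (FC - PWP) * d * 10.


AWC = (FC - PWP) * d * 10
AWC = (0.27 - 0.19) * 32 * 10
AWC = 0.0800 * 32 * 10

25.6000 mm


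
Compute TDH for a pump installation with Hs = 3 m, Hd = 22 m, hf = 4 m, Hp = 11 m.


TDH = Hs + Hd + hf + Hp = 3 + 22 + 4 + 11 = 40

40 m


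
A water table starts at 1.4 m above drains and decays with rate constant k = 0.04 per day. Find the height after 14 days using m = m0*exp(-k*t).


m = m0 * exp(-k*t)
m = 1.4 * exp(-0.04 * 14)
m = 1.4 * exp(-0.5600)

0.7997 m


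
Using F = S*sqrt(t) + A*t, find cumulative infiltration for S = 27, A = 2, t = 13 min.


F = S*sqrt(t) + A*t
F = 27*sqrt(13) + 2*13
F = 27*3.605551 + 26

123.3499 mm


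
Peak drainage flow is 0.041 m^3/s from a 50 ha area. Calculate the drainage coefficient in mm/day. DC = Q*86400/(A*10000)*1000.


DC = Q * 86400 / (A * 10000) * 1000
DC = 0.041 * 86400 / (50 * 10000) * 1000
DC = 3542400.0000 / 500000

7.0848 mm/day


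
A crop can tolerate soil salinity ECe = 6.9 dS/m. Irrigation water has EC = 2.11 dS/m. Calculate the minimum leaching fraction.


LR = ECiw / (5*ECe - ECiw)
LR = 2.11 / (5*6.9 - 2.11)
LR = 2.11 / 32.3900

0.0651


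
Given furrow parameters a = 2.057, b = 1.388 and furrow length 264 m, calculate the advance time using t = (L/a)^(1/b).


t = (L/a)^(1/b)
t = (264/2.057)^(1/1.388)
t = 128.342246^(1/1.388)

33.0368 min


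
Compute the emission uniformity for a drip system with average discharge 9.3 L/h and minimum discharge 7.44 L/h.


EU = (q_min/q_avg)*100 = (7.44/9.3)*100 = 80.0000%

80.0000 %


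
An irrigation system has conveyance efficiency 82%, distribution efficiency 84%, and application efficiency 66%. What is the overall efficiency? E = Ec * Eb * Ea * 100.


Ec = 0.82, Eb = 0.84, Ea = 0.66
E = 0.82 * 0.84 * 0.66 * 100 = 45.4608%

45.4608 %


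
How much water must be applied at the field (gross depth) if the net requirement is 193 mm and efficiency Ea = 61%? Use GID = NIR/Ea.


Ea = 61% = 0.61
GID = NIR / Ea = 193 / 0.61 = 316.3934 mm

316.3934 mm


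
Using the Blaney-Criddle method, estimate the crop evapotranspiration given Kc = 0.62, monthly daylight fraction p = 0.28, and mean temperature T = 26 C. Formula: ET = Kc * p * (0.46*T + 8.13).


ET = Kc * p * (0.46*T + 8.13)
ET = 0.62 * 0.28 * (0.46*26 + 8.13)
ET = 0.62 * 0.28 * 20.0900

3.4876 mm/day


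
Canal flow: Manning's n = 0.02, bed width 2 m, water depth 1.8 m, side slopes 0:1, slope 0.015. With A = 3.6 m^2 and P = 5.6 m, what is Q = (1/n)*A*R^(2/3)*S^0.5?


R = A/P = 3.6/5.6 = 0.642857
Q = (1/0.02) * 3.6 * 0.642857^(2/3) * 0.015^0.5

16.4208 m^3/s


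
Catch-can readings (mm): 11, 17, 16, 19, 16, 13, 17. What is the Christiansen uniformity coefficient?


mean = 15.571429 mm
MAD = 2.040816 mm
CU = (1 - 2.040816/15.571429)*100

86.8938 %


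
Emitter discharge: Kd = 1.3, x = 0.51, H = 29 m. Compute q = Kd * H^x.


q = Kd * H^x = 1.3 * 29^0.51 = 1.3 * 5.569587

7.2405 L/h


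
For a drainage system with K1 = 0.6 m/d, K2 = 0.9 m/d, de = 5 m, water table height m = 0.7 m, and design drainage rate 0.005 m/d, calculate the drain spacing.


S^2 = 8*K2*de*m/q + 4*K1*m^2/q
S^2 = 8*0.9*5*0.7/0.005 + 4*0.6*0.7^2/0.005
S = sqrt(5275.2000)

72.6306 m


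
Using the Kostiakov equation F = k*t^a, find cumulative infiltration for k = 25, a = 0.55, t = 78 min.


F = k * t^a = 25 * 78^0.55
F = 25 * 10.981256

274.5314 mm


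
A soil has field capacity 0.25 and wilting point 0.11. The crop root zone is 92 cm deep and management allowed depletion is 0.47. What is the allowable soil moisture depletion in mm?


SMD = (FC - PWP) * d * MAD * 10
SMD = (0.25 - 0.11) * 92 * 0.47 * 10
SMD = 0.1400 * 92 * 0.47 * 10

60.5360 mm


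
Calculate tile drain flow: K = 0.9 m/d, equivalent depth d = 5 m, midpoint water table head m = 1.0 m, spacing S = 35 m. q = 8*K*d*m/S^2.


q = 8*K*d*m/S^2
q = 8*0.9*5*1.0/35^2
q = 36.0000 / 1225

0.0294 m/d


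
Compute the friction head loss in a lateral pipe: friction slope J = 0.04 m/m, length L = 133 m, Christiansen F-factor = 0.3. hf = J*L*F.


hf = J * L * F = 0.04 * 133 * 0.3 = 1.5960 m

1.5960 m


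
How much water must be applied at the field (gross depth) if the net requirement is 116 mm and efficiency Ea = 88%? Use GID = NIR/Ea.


Ea = 88% = 0.88
GID = NIR / Ea = 116 / 0.88 = 131.8182 mm

131.8182 mm


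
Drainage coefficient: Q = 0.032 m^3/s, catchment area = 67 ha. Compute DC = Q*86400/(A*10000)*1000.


DC = Q * 86400 / (A * 10000) * 1000
DC = 0.032 * 86400 / (67 * 10000) * 1000
DC = 2764800.0000 / 670000

4.1266 mm/day


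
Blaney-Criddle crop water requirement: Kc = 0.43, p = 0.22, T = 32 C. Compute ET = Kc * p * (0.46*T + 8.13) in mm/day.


ET = Kc * p * (0.46*T + 8.13)
ET = 0.43 * 0.22 * (0.46*32 + 8.13)
ET = 0.43 * 0.22 * 22.8500

2.1616 mm/day


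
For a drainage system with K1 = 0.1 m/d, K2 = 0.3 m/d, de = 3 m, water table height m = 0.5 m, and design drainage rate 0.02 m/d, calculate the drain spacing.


S^2 = 8*K2*de*m/q + 4*K1*m^2/q
S^2 = 8*0.3*3*0.5/0.02 + 4*0.1*0.5^2/0.02
S = sqrt(185.0000)

13.6015 m


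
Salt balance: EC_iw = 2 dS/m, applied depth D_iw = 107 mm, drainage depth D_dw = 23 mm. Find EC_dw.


EC_dw = EC_iw * D_iw / D_dw
EC_dw = 2 * 107 / 23
EC_dw = 214 / 23

9.3043 dS/m


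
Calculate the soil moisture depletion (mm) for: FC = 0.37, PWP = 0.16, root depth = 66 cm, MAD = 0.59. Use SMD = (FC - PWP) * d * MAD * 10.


SMD = (FC - PWP) * d * MAD * 10
SMD = (0.37 - 0.16) * 66 * 0.59 * 10
SMD = 0.2100 * 66 * 0.59 * 10

81.7740 mm


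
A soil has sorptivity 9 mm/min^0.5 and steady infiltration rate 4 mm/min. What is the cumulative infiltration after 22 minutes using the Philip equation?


F = S*sqrt(t) + A*t
F = 9*sqrt(22) + 4*22
F = 9*4.690416 + 88

130.2137 mm


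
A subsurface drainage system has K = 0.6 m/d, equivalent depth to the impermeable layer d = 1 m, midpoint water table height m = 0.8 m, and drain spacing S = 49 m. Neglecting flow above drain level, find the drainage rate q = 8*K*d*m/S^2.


q = 8*K*d*m/S^2
q = 8*0.6*1*0.8/49^2
q = 3.8400 / 2401

0.0016 m/d


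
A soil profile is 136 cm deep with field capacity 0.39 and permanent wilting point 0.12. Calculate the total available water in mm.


AWC = (FC - PWP) * d * 10
AWC = (0.39 - 0.12) * 136 * 10
AWC = 0.2700 * 136 * 10

367.2000 mm


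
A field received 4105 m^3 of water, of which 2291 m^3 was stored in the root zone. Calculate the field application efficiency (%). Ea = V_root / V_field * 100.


Ea = V_root / V_field * 100 = 2291 / 4105 * 100 = 55.8100%

55.8100 %


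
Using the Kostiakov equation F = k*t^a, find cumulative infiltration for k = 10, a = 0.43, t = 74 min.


F = k * t^a = 10 * 74^0.43
F = 10 * 6.364578

63.6458 mm


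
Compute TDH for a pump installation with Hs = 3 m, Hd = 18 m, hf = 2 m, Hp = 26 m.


TDH = Hs + Hd + hf + Hp = 3 + 18 + 2 + 26 = 49

49 m


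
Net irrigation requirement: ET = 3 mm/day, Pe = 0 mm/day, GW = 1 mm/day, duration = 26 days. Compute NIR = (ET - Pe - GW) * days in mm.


Daily deficit = ET - Pe - GW = 3 - 0 - 1 = 2 mm/day
NIR = 2 * 26 = 52 mm

52.0000 mm


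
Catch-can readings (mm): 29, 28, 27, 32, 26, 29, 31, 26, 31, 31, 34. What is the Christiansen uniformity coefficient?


mean = 29.454545 mm
MAD = 2.132231 mm
CU = (1 - 2.132231/29.454545)*100

92.7609 %


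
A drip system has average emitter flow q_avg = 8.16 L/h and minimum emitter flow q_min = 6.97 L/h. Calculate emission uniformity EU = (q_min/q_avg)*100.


EU = (q_min/q_avg)*100 = (6.97/8.16)*100 = 85.4167%

85.4167 %


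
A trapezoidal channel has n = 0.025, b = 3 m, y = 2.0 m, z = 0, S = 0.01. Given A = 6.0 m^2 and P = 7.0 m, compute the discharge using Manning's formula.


R = A/P = 6.0/7.0 = 0.857143
Q = (1/0.025) * 6.0 * 0.857143^(2/3) * 0.01^0.5

21.6561 m^3/s


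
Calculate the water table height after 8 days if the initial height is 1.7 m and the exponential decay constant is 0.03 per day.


m = m0 * exp(-k*t)
m = 1.7 * exp(-0.03 * 8)
m = 1.7 * exp(-0.2400)

1.3373 m


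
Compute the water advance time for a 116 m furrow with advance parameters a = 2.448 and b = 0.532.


t = (L/a)^(1/b)
t = (116/2.448)^(1/0.532)
t = 47.385621^(1/0.532)

1411.5999 min


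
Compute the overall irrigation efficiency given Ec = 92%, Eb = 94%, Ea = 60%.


Ec = 0.92, Eb = 0.94, Ea = 0.6
E = 0.92 * 0.94 * 0.6 * 100 = 51.8880%

51.8880 %


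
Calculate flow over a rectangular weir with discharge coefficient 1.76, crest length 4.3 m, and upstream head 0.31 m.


Q = C * L * H^(3/2) = 1.76 * 4.3 * 0.31^1.5 = 1.76 * 4.3 * 0.172601

1.3062 m^3/s


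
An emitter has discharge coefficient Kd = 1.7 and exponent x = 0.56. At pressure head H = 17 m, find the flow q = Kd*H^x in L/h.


q = Kd * H^x = 1.7 * 17^0.56 = 1.7 * 4.887102

8.3081 L/h


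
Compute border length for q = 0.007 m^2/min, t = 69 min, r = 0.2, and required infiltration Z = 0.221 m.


L = q*t/((1+r)*Z)
L = 0.007*69/((1+0.2)*0.221)
L = 0.483/0.2652

1.8213 m


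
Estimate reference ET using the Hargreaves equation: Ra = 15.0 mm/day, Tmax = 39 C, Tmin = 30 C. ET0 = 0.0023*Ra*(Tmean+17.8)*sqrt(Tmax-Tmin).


Tmean = (Tmax + Tmin)/2 = (39 + 30)/2 = 34.5
ET0 = 0.0023 * 15.0 * (34.5 + 17.8) * sqrt(39 - 30)
ET0 = 0.0023 * 15.0 * 52.3 * 3.000000

5.4131 mm/day


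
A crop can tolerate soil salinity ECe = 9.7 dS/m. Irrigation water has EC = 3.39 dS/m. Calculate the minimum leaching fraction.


LR = ECiw / (5*ECe - ECiw)
LR = 3.39 / (5*9.7 - 3.39)
LR = 3.39 / 45.1100

0.0751


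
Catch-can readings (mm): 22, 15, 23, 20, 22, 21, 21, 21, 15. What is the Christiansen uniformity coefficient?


mean = 20.000000 mm
MAD = 2.222222 mm
CU = (1 - 2.222222/20.000000)*100

88.8889 %


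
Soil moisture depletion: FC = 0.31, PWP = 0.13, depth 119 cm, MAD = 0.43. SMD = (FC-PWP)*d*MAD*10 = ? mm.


SMD = (FC - PWP) * d * MAD * 10
SMD = (0.31 - 0.13) * 119 * 0.43 * 10
SMD = 0.1800 * 119 * 0.43 * 10

92.1060 mm


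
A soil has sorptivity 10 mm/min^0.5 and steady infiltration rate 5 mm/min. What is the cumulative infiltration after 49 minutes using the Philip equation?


F = S*sqrt(t) + A*t
F = 10*sqrt(49) + 5*49
F = 10*7.000000 + 245

315.0000 mm


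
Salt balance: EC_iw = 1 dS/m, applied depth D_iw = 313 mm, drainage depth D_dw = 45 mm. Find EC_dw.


EC_dw = EC_iw * D_iw / D_dw
EC_dw = 1 * 313 / 45
EC_dw = 313 / 45

6.9556 dS/m


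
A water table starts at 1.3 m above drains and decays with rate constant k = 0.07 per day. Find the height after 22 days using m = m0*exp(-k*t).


m = m0 * exp(-k*t)
m = 1.3 * exp(-0.07 * 22)
m = 1.3 * exp(-1.5400)

0.2787 m


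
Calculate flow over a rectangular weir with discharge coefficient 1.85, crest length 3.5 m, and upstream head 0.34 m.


Q = C * L * H^(3/2) = 1.85 * 3.5 * 0.34^1.5 = 1.85 * 3.5 * 0.198252

1.2837 m^3/s


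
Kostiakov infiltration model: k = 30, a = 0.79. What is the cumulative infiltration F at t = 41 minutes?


F = k * t^a = 30 * 41^0.79
F = 30 * 18.797463

563.9239 mm


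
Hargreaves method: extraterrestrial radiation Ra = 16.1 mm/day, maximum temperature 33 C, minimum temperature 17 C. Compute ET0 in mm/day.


Tmean = (Tmax + Tmin)/2 = (33 + 17)/2 = 25.0
ET0 = 0.0023 * 16.1 * (25.0 + 17.8) * sqrt(33 - 17)
ET0 = 0.0023 * 16.1 * 42.8 * 4.000000

6.3395 mm/day


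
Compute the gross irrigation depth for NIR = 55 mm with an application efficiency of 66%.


Ea = 66% = 0.66
GID = NIR / Ea = 55 / 0.66 = 83.3333 mm

83.3333 mm


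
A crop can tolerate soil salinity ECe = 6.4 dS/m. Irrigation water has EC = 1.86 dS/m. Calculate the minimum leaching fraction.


LR = ECiw / (5*ECe - ECiw)
LR = 1.86 / (5*6.4 - 1.86)
LR = 1.86 / 30.1400

0.0617


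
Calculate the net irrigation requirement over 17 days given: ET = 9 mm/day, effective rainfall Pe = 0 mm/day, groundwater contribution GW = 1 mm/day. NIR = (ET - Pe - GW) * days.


Daily deficit = ET - Pe - GW = 9 - 0 - 1 = 8 mm/day
NIR = 8 * 17 = 136 mm

136.0000 mm


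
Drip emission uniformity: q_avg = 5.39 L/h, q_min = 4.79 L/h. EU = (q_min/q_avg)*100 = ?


EU = (q_min/q_avg)*100 = (4.79/5.39)*100 = 88.8683%

88.8683 %
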